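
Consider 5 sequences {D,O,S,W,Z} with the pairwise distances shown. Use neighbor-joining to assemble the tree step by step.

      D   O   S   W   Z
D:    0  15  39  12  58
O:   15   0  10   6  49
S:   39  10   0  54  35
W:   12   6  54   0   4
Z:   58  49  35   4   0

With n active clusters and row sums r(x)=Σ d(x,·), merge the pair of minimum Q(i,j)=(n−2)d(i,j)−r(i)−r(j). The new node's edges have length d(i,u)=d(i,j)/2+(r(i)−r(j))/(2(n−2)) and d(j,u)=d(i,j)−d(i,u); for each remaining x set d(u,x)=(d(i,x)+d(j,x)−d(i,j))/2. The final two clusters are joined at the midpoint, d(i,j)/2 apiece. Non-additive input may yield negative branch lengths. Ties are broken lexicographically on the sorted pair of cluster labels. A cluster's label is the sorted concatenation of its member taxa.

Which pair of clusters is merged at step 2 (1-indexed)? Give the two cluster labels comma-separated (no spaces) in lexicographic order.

D,WZ

iteration 1: select W,Z (d=4, Q=-210); attach at lengths (-29/3, 41/3); label the merged cluster WZ
  updated: d(D,WZ)=33, d(O,WZ)=51/2, d(S,WZ)=85/2
iteration 2: select D,WZ (d=33, Q=-122); attach at lengths (13, 20); label the merged cluster DWZ
  updated: d(DWZ,O)=15/4, d(DWZ,S)=97/4
iteration 3: select DWZ,O (d=15/4, Q=-38); attach at lengths (9, -21/4); label the merged cluster DOWZ
  updated: d(DOWZ,S)=61/4
iteration 4: select DOWZ,S (d=61/4); attach at lengths (61/8, 61/8); label the merged cluster DOSWZ
final tree: (((D:13,(W:-29/3,Z:41/3):20):9,O:-21/4):61/8,S:61/8)
total length: 56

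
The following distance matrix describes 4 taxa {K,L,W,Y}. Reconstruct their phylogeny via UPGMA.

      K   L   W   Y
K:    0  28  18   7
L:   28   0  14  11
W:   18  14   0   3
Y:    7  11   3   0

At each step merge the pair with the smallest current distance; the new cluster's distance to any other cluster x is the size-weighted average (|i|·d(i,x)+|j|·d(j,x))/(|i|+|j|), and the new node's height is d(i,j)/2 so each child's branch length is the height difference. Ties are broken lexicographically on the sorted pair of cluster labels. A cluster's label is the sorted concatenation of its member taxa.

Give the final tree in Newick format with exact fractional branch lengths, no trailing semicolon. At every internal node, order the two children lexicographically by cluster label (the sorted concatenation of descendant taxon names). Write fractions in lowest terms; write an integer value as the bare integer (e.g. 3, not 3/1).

((K:25/4,(W:3/2,Y:3/2):19/4):31/12,L:53/6)

1. join W+Y (d=3) ⇒ WY; edges |W|=3/2, |Y|=3/2
  updated: d(K,WY)=25/2, d(L,WY)=25/2
2. join K+WY (d=25/2) ⇒ KWY; edges |K|=25/4, |WY|=19/4
  updated: d(KWY,L)=53/3
3. join KWY+L (d=53/3) ⇒ KLWY; edges |KWY|=31/12, |L|=53/6
final tree: ((K:25/4,(W:3/2,Y:3/2):19/4):31/12,L:53/6)
total length: 305/12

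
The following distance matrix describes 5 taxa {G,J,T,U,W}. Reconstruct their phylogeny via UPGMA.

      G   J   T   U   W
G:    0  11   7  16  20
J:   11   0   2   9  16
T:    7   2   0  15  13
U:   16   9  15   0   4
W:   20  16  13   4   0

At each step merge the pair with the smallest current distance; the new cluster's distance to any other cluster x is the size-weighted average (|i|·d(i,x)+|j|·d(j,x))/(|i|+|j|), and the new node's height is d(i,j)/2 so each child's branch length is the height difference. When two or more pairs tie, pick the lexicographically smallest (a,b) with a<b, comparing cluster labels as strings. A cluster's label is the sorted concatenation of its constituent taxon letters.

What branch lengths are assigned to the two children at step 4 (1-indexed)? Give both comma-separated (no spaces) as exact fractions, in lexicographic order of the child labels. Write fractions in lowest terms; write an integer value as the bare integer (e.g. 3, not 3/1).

35/12,65/12

iteration 1: select J,T (d=2); attach at lengths (1, 1); label the merged cluster JT
  updated: d(G,JT)=9, d(JT,U)=12, d(JT,W)=29/2
iteration 2: select U,W (d=4); attach at lengths (2, 2); label the merged cluster UW
  updated: d(G,UW)=18, d(JT,UW)=53/4
iteration 3: select G,JT (d=9); attach at lengths (9/2, 7/2); label the merged cluster GJT
  updated: d(GJT,UW)=89/6
iteration 4: select GJT,UW (d=89/6); attach at lengths (35/12, 65/12); label the merged cluster GJTUW
final tree: ((G:9/2,(J:1,T:1):7/2):35/12,(U:2,W:2):65/12)
total length: 67/3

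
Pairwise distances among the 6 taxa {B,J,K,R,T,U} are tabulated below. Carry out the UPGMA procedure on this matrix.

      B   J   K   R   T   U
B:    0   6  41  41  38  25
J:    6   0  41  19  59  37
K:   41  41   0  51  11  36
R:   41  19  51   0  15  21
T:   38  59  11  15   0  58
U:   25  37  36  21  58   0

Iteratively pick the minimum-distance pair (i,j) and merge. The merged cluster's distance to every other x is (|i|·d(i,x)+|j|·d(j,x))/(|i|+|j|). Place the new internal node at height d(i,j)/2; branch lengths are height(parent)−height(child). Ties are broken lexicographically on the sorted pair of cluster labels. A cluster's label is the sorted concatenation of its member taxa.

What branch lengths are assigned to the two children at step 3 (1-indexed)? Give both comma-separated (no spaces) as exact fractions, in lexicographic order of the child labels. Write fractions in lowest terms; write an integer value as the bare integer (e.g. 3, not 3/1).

step 1: merge (B,J) at d=6; branch lengths B→3, J→3; new cluster BJ
  updated: d(BJ,K)=41, d(BJ,R)=30, d(BJ,T)=97/2, d(BJ,U)=31
step 2: merge (K,T) at d=11; branch lengths K→11/2, T→11/2; new cluster KT
  updated: d(BJ,KT)=179/4, d(KT,R)=33, d(KT,U)=47
step 3: merge (R,U) at d=21; branch lengths R→21/2, U→21/2; new cluster RU
  updated: d(BJ,RU)=61/2, d(KT,RU)=40
step 4: merge (BJ,RU) at d=61/2; branch lengths BJ→49/4, RU→19/4; new cluster BJRU
  updated: d(BJRU,KT)=339/8
step 5: merge (BJRU,KT) at d=339/8; branch lengths BJRU→95/16, KT→251/16; new cluster BJKRTU
final tree: (((B:3,J:3):49/4,(R:21/2,U:21/2):19/4):95/16,(K:11/2,T:11/2):251/16)
total length: 613/8

21/2,21/2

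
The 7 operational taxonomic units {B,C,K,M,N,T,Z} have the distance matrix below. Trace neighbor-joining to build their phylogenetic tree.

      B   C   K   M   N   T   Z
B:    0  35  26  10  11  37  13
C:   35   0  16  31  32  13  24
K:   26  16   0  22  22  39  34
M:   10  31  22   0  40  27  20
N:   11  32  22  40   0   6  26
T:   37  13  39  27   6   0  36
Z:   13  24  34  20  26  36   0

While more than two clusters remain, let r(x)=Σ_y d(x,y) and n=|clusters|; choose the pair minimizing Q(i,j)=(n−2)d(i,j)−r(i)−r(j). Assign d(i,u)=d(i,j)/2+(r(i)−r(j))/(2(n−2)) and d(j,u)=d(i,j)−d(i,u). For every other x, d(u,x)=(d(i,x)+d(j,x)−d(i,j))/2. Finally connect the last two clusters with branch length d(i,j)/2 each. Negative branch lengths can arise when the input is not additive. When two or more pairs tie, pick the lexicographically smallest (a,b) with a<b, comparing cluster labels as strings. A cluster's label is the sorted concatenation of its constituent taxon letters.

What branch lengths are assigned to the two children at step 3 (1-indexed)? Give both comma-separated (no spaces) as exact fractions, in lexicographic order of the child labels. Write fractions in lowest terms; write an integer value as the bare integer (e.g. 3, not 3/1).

29/6,32/3

step 1: merge (N,T) at d=6, Q=-265; branch lengths N→9/10, T→51/10; new cluster NT
  updated: d(B,NT)=21, d(C,NT)=39/2, d(K,NT)=55/2, d(M,NT)=61/2, d(NT,Z)=28
step 2: merge (C,K) at d=16, Q=-187; branch lengths C→8, K→8; new cluster CK
  updated: d(B,CK)=45/2, d(CK,M)=37/2, d(CK,NT)=31/2, d(CK,Z)=21
step 3: merge (CK,NT) at d=31/2, Q=-126; branch lengths CK→29/6, NT→32/3; new cluster CKNT
  updated: d(B,CKNT)=14, d(CKNT,M)=67/4, d(CKNT,Z)=67/4
step 4: merge (B,M) at d=10, Q=-255/4; branch lengths B→41/16, M→119/16; new cluster BM
  updated: d(BM,CKNT)=83/8, d(BM,Z)=23/2
step 5: merge (BM,CKNT) at d=83/8, Q=-309/8; branch lengths BM→41/16, CKNT→125/16; new cluster BCKMNT
  updated: d(BCKMNT,Z)=143/16
step 6: merge (BCKMNT,Z) at d=143/16; branch lengths BCKMNT→143/32, Z→143/32; new cluster BCKMNTZ
final tree: (((B:41/16,M:119/16):41/16,((C:8,K:8):29/6,(N:9/10,T:51/10):32/3):125/16):143/32,Z:143/32)
total length: 1069/16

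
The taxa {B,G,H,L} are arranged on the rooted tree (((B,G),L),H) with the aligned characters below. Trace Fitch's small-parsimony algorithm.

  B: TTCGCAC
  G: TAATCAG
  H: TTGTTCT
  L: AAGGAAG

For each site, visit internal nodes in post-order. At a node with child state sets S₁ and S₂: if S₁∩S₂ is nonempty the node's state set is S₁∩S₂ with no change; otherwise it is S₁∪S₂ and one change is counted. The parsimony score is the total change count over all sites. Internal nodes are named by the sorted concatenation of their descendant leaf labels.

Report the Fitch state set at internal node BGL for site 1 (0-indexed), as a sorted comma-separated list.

A

site 0, node BG: B={T} ∩ G={T} → {T} (+0)
site 0, node BGL: BG={T} ∪ L={A} → {A,T} (+1)
site 0, node BGHL: BGL={A,T} ∩ H={T} → {T} (+0)
site 1, node BG: B={T} ∪ G={A} → {A,T} (+1)
site 1, node BGL: BG={A,T} ∩ L={A} → {A} (+0)
site 1, node BGHL: BGL={A} ∪ H={T} → {A,T} (+1)
site 2, node BG: B={C} ∪ G={A} → {A,C} (+1)
site 2, node BGL: BG={A,C} ∪ L={G} → {A,C,G} (+1)
site 2, node BGHL: BGL={A,C,G} ∩ H={G} → {G} (+0)
site 3, node BG: B={G} ∪ G={T} → {G,T} (+1)
site 3, node BGL: BG={G,T} ∩ L={G} → {G} (+0)
site 3, node BGHL: BGL={G} ∪ H={T} → {G,T} (+1)
site 4, node BG: B={C} ∩ G={C} → {C} (+0)
site 4, node BGL: BG={C} ∪ L={A} → {A,C} (+1)
site 4, node BGHL: BGL={A,C} ∪ H={T} → {A,C,T} (+1)
site 5, node BG: B={A} ∩ G={A} → {A} (+0)
site 5, node BGL: BG={A} ∩ L={A} → {A} (+0)
site 5, node BGHL: BGL={A} ∪ H={C} → {A,C} (+1)
site 6, node BG: B={C} ∪ G={G} → {C,G} (+1)
site 6, node BGL: BG={C,G} ∩ L={G} → {G} (+0)
site 6, node BGHL: BGL={G} ∪ H={T} → {G,T} (+1)
per-site changes: [1, 2, 2, 2, 2, 1, 2]; total = 12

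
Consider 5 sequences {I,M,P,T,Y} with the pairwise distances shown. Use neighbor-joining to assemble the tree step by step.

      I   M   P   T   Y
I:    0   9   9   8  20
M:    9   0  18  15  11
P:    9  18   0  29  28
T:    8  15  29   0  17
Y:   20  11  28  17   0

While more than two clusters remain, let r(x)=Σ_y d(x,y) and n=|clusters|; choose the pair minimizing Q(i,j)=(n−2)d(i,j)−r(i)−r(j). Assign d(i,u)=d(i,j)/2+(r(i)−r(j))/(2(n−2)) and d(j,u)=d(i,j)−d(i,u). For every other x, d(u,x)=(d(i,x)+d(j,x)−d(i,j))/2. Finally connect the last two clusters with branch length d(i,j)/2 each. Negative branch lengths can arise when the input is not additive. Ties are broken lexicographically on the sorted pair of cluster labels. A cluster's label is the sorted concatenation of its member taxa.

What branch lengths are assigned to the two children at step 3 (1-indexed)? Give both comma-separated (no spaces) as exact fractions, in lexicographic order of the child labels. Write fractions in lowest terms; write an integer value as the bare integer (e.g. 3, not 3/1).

step 1: merge (I,P) at d=9, Q=-103; branch lengths I→-11/6, P→65/6; new cluster IP
  updated: d(IP,M)=9, d(IP,T)=14, d(IP,Y)=39/2
step 2: merge (IP,T) at d=14, Q=-121/2; branch lengths IP→49/8, T→63/8; new cluster IPT
  updated: d(IPT,M)=5, d(IPT,Y)=45/4
step 3: merge (IPT,M) at d=5, Q=-109/4; branch lengths IPT→21/8, M→19/8; new cluster IMPT
  updated: d(IMPT,Y)=69/8
step 4: merge (IMPT,Y) at d=69/8; branch lengths IMPT→69/16, Y→69/16; new cluster IMPTY
final tree: ((((I:-11/6,P:65/6):49/8,T:63/8):21/8,M:19/8):69/16,Y:69/16)
total length: 293/8

21/8,19/8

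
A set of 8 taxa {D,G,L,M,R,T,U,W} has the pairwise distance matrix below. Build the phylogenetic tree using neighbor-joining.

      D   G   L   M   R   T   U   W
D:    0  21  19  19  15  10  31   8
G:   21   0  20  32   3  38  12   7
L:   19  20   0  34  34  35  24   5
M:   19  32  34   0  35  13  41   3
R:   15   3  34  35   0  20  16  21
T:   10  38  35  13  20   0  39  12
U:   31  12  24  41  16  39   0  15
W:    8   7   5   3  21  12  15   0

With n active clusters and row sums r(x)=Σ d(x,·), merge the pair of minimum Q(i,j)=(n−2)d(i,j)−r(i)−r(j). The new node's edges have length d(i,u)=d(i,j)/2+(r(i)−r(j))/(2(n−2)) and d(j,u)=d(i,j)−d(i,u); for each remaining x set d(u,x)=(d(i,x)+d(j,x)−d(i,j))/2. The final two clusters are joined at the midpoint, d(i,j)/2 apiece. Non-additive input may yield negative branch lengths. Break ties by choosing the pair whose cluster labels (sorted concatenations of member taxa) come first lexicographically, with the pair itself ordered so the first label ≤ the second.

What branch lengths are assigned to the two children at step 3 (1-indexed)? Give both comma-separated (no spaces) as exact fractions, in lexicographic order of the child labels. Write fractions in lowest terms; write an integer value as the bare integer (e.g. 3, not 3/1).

97/32,303/32

iteration 1: select M,T (d=13, Q=-266); attach at lengths (22/3, 17/3); label the merged cluster MT
  updated: d(D,MT)=8, d(G,MT)=57/2, d(L,MT)=28, d(MT,R)=21, d(MT,U)=67/2, d(MT,W)=1
iteration 2: select G,R (d=3, Q=-373/2); attach at lengths (-7/20, 67/20); label the merged cluster GR
  updated: d(D,GR)=33/2, d(GR,L)=51/2, d(GR,MT)=93/4, d(GR,U)=25/2, d(GR,W)=25/2
iteration 3: select GR,U (d=25/2, Q=-625/4); attach at lengths (97/32, 303/32); label the merged cluster GRU
  updated: d(D,GRU)=35/2, d(GRU,L)=37/2, d(GRU,MT)=177/8, d(GRU,W)=15/2
iteration 4: select D,MT (d=8, Q=-701/8); attach at lengths (139/48, 245/48); label the merged cluster DMT
  updated: d(DMT,GRU)=253/16, d(DMT,L)=39/2, d(DMT,W)=1/2
iteration 5: select DMT,W (d=1/2, Q=-765/16); attach at lengths (381/64, -349/64); label the merged cluster DMTW
  updated: d(DMTW,GRU)=365/32, d(DMTW,L)=12
iteration 6: select DMTW,GRU (d=365/32, Q=-1341/32); attach at lengths (157/64, 573/64); label the merged cluster DGMRTUW
  updated: d(DGMRTUW,L)=611/64
iteration 7: select DGMRTUW,L (d=611/64); attach at lengths (611/128, 611/128); label the merged cluster DGLMRTUW
final tree: ((((D:139/48,(M:22/3,T:17/3):245/48):381/64,W:-349/64):157/64,((G:-7/20,R:67/20):97/32,U:303/32):573/64):611/128,L:611/128)
total length: 3709/64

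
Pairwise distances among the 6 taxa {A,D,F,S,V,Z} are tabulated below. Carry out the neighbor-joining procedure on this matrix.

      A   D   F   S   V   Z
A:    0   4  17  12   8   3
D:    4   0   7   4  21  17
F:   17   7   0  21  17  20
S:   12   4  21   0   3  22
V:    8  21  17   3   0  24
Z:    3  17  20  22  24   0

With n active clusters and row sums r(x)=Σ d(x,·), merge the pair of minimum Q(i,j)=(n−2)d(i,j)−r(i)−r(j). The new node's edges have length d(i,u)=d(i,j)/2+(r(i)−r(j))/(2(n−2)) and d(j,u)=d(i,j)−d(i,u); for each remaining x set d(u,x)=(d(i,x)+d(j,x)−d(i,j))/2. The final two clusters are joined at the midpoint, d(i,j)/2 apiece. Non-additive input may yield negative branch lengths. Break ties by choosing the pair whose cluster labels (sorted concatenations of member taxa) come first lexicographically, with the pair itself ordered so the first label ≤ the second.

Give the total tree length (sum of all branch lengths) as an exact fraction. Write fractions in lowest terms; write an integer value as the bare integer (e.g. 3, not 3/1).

239/8

step 1: merge (S,V) at d=3, Q=-123; branch lengths S→1/8, V→23/8; new cluster SV
  updated: d(A,SV)=17/2, d(D,SV)=11, d(F,SV)=35/2, d(SV,Z)=43/2
step 2: merge (A,Z) at d=3, Q=-85; branch lengths A→-10/3, Z→19/3; new cluster AZ
  updated: d(AZ,D)=9, d(AZ,F)=17, d(AZ,SV)=27/2
step 3: merge (AZ,SV) at d=27/2, Q=-109/2; branch lengths AZ→49/8, SV→59/8; new cluster ASVZ
  updated: d(ASVZ,D)=13/4, d(ASVZ,F)=21/2
step 4: merge (ASVZ,D) at d=13/4, Q=-83/4; branch lengths ASVZ→27/8, D→-1/8; new cluster ADSVZ
  updated: d(ADSVZ,F)=57/8
step 5: merge (ADSVZ,F) at d=57/8; branch lengths ADSVZ→57/16, F→57/16; new cluster ADFSVZ
final tree: ((((A:-10/3,Z:19/3):49/8,(S:1/8,V:23/8):59/8):27/8,D:-1/8):57/16,F:57/16)
total length: 239/8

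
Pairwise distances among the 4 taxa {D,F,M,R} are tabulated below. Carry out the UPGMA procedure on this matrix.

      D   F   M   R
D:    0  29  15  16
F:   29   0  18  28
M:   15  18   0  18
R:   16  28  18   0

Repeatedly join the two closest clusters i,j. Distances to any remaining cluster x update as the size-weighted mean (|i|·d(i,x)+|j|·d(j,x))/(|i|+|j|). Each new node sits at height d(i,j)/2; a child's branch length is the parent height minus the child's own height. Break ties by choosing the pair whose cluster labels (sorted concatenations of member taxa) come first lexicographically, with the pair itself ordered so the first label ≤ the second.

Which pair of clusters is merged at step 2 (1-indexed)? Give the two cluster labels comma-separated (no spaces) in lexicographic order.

DM,R

1. join D+M (d=15) ⇒ DM; edges |D|=15/2, |M|=15/2
  updated: d(DM,F)=47/2, d(DM,R)=17
2. join DM+R (d=17) ⇒ DMR; edges |DM|=1, |R|=17/2
  updated: d(DMR,F)=25
3. join DMR+F (d=25) ⇒ DFMR; edges |DMR|=4, |F|=25/2
final tree: (((D:15/2,M:15/2):1,R:17/2):4,F:25/2)
total length: 41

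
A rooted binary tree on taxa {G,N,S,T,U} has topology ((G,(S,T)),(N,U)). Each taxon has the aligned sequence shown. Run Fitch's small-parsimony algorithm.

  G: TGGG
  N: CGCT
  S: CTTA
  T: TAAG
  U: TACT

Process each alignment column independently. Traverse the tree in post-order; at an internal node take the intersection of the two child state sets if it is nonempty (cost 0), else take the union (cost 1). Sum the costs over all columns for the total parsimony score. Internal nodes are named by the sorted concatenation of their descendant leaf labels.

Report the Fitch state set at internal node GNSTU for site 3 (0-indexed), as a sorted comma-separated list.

ST@0: {C} ∪ {T} = {C,T} (union, +1)
GST@0: {T} ∩ {C,T} = {T} (intersection, +0)
NU@0: {C} ∪ {T} = {C,T} (union, +1)
GNSTU@0: {T} ∩ {C,T} = {T} (intersection, +0)
ST@1: {T} ∪ {A} = {A,T} (union, +1)
GST@1: {G} ∪ {A,T} = {A,G,T} (union, +1)
NU@1: {G} ∪ {A} = {A,G} (union, +1)
GNSTU@1: {A,G,T} ∩ {A,G} = {A,G} (intersection, +0)
ST@2: {T} ∪ {A} = {A,T} (union, +1)
GST@2: {G} ∪ {A,T} = {A,G,T} (union, +1)
NU@2: {C} ∩ {C} = {C} (intersection, +0)
GNSTU@2: {A,G,T} ∪ {C} = {A,C,G,T} (union, +1)
ST@3: {A} ∪ {G} = {A,G} (union, +1)
GST@3: {G} ∩ {A,G} = {G} (intersection, +0)
NU@3: {T} ∩ {T} = {T} (intersection, +0)
GNSTU@3: {G} ∪ {T} = {G,T} (union, +1)
per-site changes: [2, 3, 3, 2]; total = 10

G,T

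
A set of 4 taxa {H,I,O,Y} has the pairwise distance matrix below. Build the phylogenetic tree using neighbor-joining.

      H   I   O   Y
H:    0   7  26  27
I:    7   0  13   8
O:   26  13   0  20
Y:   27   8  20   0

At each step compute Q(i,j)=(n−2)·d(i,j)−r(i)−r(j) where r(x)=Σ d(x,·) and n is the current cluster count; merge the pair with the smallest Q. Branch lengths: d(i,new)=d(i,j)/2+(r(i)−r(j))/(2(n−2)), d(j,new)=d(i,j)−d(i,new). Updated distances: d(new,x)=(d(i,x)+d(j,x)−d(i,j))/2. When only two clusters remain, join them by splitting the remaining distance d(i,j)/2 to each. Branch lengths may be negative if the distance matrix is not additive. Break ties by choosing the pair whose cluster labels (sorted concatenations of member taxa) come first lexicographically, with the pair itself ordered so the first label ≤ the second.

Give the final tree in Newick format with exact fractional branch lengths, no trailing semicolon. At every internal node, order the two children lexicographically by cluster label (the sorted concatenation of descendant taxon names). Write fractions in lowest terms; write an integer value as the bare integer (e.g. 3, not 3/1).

iteration 1: select H,I (d=7, Q=-74); attach at lengths (23/2, -9/2); label the merged cluster HI
  updated: d(HI,O)=16, d(HI,Y)=14
iteration 2: select HI,O (d=16, Q=-50); attach at lengths (5, 11); label the merged cluster HIO
  updated: d(HIO,Y)=9
iteration 3: select HIO,Y (d=9); attach at lengths (9/2, 9/2); label the merged cluster HIOY
final tree: (((H:23/2,I:-9/2):5,O:11):9/2,Y:9/2)
total length: 32

(((H:23/2,I:-9/2):5,O:11):9/2,Y:9/2)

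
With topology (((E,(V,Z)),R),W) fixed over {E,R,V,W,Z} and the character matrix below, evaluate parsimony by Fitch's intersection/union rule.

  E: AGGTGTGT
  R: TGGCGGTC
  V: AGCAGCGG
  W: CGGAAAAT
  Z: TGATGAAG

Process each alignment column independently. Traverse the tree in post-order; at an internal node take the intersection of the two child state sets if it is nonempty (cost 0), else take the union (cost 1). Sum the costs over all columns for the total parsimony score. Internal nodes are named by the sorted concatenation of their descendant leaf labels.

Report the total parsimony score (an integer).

[col 0] VZ: children V:{A}, Z:{T} ∪→ {A,T}; cost 1
[col 0] EVZ: children E:{A}, VZ:{A,T} ∩→ {A}; cost 0
[col 0] ERVZ: children EVZ:{A}, R:{T} ∪→ {A,T}; cost 1
[col 0] ERVWZ: children ERVZ:{A,T}, W:{C} ∪→ {A,C,T}; cost 1
[col 1] VZ: children V:{G}, Z:{G} ∩→ {G}; cost 0
[col 1] EVZ: children E:{G}, VZ:{G} ∩→ {G}; cost 0
[col 1] ERVZ: children EVZ:{G}, R:{G} ∩→ {G}; cost 0
[col 1] ERVWZ: children ERVZ:{G}, W:{G} ∩→ {G}; cost 0
[col 2] VZ: children V:{C}, Z:{A} ∪→ {A,C}; cost 1
[col 2] EVZ: children E:{G}, VZ:{A,C} ∪→ {A,C,G}; cost 1
[col 2] ERVZ: children EVZ:{A,C,G}, R:{G} ∩→ {G}; cost 0
[col 2] ERVWZ: children ERVZ:{G}, W:{G} ∩→ {G}; cost 0
[col 3] VZ: children V:{A}, Z:{T} ∪→ {A,T}; cost 1
[col 3] EVZ: children E:{T}, VZ:{A,T} ∩→ {T}; cost 0
[col 3] ERVZ: children EVZ:{T}, R:{C} ∪→ {C,T}; cost 1
[col 3] ERVWZ: children ERVZ:{C,T}, W:{A} ∪→ {A,C,T}; cost 1
[col 4] VZ: children V:{G}, Z:{G} ∩→ {G}; cost 0
[col 4] EVZ: children E:{G}, VZ:{G} ∩→ {G}; cost 0
[col 4] ERVZ: children EVZ:{G}, R:{G} ∩→ {G}; cost 0
[col 4] ERVWZ: children ERVZ:{G}, W:{A} ∪→ {A,G}; cost 1
[col 5] VZ: children V:{C}, Z:{A} ∪→ {A,C}; cost 1
[col 5] EVZ: children E:{T}, VZ:{A,C} ∪→ {A,C,T}; cost 1
[col 5] ERVZ: children EVZ:{A,C,T}, R:{G} ∪→ {A,C,G,T}; cost 1
[col 5] ERVWZ: children ERVZ:{A,C,G,T}, W:{A} ∩→ {A}; cost 0
[col 6] VZ: children V:{G}, Z:{A} ∪→ {A,G}; cost 1
[col 6] EVZ: children E:{G}, VZ:{A,G} ∩→ {G}; cost 0
[col 6] ERVZ: children EVZ:{G}, R:{T} ∪→ {G,T}; cost 1
[col 6] ERVWZ: children ERVZ:{G,T}, W:{A} ∪→ {A,G,T}; cost 1
[col 7] VZ: children V:{G}, Z:{G} ∩→ {G}; cost 0
[col 7] EVZ: children E:{T}, VZ:{G} ∪→ {G,T}; cost 1
[col 7] ERVZ: children EVZ:{G,T}, R:{C} ∪→ {C,G,T}; cost 1
[col 7] ERVWZ: children ERVZ:{C,G,T}, W:{T} ∩→ {T}; cost 0
per-site changes: [3, 0, 2, 3, 1, 3, 3, 2]; total = 17

17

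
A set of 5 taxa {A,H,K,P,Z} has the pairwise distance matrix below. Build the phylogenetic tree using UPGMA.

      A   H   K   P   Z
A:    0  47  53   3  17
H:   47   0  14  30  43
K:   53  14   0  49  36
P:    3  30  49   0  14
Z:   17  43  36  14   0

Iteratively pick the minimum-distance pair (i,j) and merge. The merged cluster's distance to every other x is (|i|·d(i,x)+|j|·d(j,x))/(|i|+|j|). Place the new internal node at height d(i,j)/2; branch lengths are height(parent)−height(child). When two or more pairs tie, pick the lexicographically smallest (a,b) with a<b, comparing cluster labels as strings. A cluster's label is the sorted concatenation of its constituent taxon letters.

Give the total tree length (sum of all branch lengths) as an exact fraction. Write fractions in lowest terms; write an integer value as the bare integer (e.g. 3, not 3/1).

iteration 1: select A,P (d=3); attach at lengths (3/2, 3/2); label the merged cluster AP
  updated: d(AP,H)=77/2, d(AP,K)=51, d(AP,Z)=31/2
iteration 2: select H,K (d=14); attach at lengths (7, 7); label the merged cluster HK
  updated: d(AP,HK)=179/4, d(HK,Z)=79/2
iteration 3: select AP,Z (d=31/2); attach at lengths (25/4, 31/4); label the merged cluster APZ
  updated: d(APZ,HK)=43
iteration 4: select APZ,HK (d=43); attach at lengths (55/4, 29/2); label the merged cluster AHKPZ
final tree: (((A:3/2,P:3/2):25/4,Z:31/4):55/4,(H:7,K:7):29/2)
total length: 237/4

237/4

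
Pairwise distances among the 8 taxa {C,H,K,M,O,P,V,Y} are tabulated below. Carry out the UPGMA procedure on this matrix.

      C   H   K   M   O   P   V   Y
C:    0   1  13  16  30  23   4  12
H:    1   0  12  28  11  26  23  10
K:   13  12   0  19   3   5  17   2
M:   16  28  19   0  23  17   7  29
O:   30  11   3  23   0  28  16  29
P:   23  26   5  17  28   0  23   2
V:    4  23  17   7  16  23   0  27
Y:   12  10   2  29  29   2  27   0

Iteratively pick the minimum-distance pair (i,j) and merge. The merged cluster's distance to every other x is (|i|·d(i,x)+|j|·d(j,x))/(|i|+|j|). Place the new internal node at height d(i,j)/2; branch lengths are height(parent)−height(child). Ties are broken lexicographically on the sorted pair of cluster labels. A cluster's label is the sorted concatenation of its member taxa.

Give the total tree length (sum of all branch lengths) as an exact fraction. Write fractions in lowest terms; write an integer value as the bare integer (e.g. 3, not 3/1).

step 1: merge (C,H) at d=1; branch lengths C→1/2, H→1/2; new cluster CH
  updated: d(CH,K)=25/2, d(CH,M)=22, d(CH,O)=41/2, d(CH,P)=49/2, d(CH,V)=27/2, d(CH,Y)=11
step 2: merge (K,Y) at d=2; branch lengths K→1, Y→1; new cluster KY
  updated: d(CH,KY)=47/4, d(KY,M)=24, d(KY,O)=16, d(KY,P)=7/2, d(KY,V)=22
step 3: merge (KY,P) at d=7/2; branch lengths KY→3/4, P→7/4; new cluster KPY
  updated: d(CH,KPY)=16, d(KPY,M)=65/3, d(KPY,O)=20, d(KPY,V)=67/3
step 4: merge (M,V) at d=7; branch lengths M→7/2, V→7/2; new cluster MV
  updated: d(CH,MV)=71/4, d(KPY,MV)=22, d(MV,O)=39/2
step 5: merge (CH,KPY) at d=16; branch lengths CH→15/2, KPY→25/4; new cluster CHKPY
  updated: d(CHKPY,MV)=203/10, d(CHKPY,O)=101/5
step 6: merge (MV,O) at d=39/2; branch lengths MV→25/4, O→39/4; new cluster MOV
  updated: d(CHKPY,MOV)=304/15
step 7: merge (CHKPY,MOV) at d=304/15; branch lengths CHKPY→32/15, MOV→23/60; new cluster CHKMOPVY
final tree: (((C:1/2,H:1/2):15/2,((K:1,Y:1):3/4,P:7/4):25/4):32/15,((M:7/2,V:7/2):25/4,O:39/4):23/60)
total length: 1343/30

1343/30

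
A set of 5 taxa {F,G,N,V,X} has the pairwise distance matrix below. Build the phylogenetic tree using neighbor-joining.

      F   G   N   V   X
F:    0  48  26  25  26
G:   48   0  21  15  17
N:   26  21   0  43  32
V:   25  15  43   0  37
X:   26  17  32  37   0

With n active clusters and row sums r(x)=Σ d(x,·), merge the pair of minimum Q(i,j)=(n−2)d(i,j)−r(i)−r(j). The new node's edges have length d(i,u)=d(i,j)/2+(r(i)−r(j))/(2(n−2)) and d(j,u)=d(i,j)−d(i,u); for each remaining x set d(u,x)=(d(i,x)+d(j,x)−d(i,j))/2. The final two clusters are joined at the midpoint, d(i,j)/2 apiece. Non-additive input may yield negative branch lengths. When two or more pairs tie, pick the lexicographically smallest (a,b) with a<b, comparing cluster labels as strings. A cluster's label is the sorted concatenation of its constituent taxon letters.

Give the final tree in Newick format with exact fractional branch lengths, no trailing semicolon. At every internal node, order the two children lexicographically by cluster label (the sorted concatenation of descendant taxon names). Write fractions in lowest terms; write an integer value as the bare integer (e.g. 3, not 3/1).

(((F:101/8,N:107/8):41/8,(G:13/3,V:32/3):69/8):87/16,X:87/16)

iteration 1: select G,V (d=15, Q=-176); attach at lengths (13/3, 32/3); label the merged cluster GV
  updated: d(F,GV)=29, d(GV,N)=49/2, d(GV,X)=39/2
iteration 2: select F,N (d=26, Q=-223/2); attach at lengths (101/8, 107/8); label the merged cluster FN
  updated: d(FN,GV)=55/4, d(FN,X)=16
iteration 3: select FN,GV (d=55/4, Q=-197/4); attach at lengths (41/8, 69/8); label the merged cluster FGNV
  updated: d(FGNV,X)=87/8
iteration 4: select FGNV,X (d=87/8); attach at lengths (87/16, 87/16); label the merged cluster FGNVX
final tree: (((F:101/8,N:107/8):41/8,(G:13/3,V:32/3):69/8):87/16,X:87/16)
total length: 525/8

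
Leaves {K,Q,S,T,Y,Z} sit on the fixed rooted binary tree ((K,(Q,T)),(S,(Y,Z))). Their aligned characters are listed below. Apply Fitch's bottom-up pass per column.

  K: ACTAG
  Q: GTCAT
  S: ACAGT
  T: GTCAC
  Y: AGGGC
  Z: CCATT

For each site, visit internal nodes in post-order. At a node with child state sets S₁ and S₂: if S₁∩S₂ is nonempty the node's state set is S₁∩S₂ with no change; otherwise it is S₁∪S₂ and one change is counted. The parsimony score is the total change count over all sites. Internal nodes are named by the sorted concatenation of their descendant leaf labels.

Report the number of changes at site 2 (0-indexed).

[col 0] QT: children Q:{G}, T:{G} ∩→ {G}; cost 0
[col 0] KQT: children K:{A}, QT:{G} ∪→ {A,G}; cost 1
[col 0] YZ: children Y:{A}, Z:{C} ∪→ {A,C}; cost 1
[col 0] SYZ: children S:{A}, YZ:{A,C} ∩→ {A}; cost 0
[col 0] KQSTYZ: children KQT:{A,G}, SYZ:{A} ∩→ {A}; cost 0
[col 1] QT: children Q:{T}, T:{T} ∩→ {T}; cost 0
[col 1] KQT: children K:{C}, QT:{T} ∪→ {C,T}; cost 1
[col 1] YZ: children Y:{G}, Z:{C} ∪→ {C,G}; cost 1
[col 1] SYZ: children S:{C}, YZ:{C,G} ∩→ {C}; cost 0
[col 1] KQSTYZ: children KQT:{C,T}, SYZ:{C} ∩→ {C}; cost 0
[col 2] QT: children Q:{C}, T:{C} ∩→ {C}; cost 0
[col 2] KQT: children K:{T}, QT:{C} ∪→ {C,T}; cost 1
[col 2] YZ: children Y:{G}, Z:{A} ∪→ {A,G}; cost 1
[col 2] SYZ: children S:{A}, YZ:{A,G} ∩→ {A}; cost 0
[col 2] KQSTYZ: children KQT:{C,T}, SYZ:{A} ∪→ {A,C,T}; cost 1
[col 3] QT: children Q:{A}, T:{A} ∩→ {A}; cost 0
[col 3] KQT: children K:{A}, QT:{A} ∩→ {A}; cost 0
[col 3] YZ: children Y:{G}, Z:{T} ∪→ {G,T}; cost 1
[col 3] SYZ: children S:{G}, YZ:{G,T} ∩→ {G}; cost 0
[col 3] KQSTYZ: children KQT:{A}, SYZ:{G} ∪→ {A,G}; cost 1
[col 4] QT: children Q:{T}, T:{C} ∪→ {C,T}; cost 1
[col 4] KQT: children K:{G}, QT:{C,T} ∪→ {C,G,T}; cost 1
[col 4] YZ: children Y:{C}, Z:{T} ∪→ {C,T}; cost 1
[col 4] SYZ: children S:{T}, YZ:{C,T} ∩→ {T}; cost 0
[col 4] KQSTYZ: children KQT:{C,G,T}, SYZ:{T} ∩→ {T}; cost 0
per-site changes: [2, 2, 3, 2, 3]; total = 12

3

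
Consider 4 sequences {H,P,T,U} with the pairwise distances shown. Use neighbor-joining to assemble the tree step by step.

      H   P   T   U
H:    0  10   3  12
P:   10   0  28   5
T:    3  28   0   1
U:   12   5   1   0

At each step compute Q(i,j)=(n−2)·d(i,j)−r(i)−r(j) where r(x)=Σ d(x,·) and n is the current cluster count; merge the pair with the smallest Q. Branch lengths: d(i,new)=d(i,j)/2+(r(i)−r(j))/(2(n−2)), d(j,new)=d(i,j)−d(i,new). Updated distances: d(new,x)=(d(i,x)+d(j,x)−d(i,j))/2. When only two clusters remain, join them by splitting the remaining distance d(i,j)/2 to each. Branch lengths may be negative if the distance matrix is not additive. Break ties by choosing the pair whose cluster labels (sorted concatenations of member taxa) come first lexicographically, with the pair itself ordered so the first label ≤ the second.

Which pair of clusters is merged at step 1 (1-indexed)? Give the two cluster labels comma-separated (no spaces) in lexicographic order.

H,T

1. join H+T (d=3, Q=-51) ⇒ HT; edges |H|=-1/4, |T|=13/4
  updated: d(HT,P)=35/2, d(HT,U)=5
2. join HT+P (d=35/2, Q=-55/2) ⇒ HPT; edges |HT|=35/4, |P|=35/4
  updated: d(HPT,U)=-15/4
3. join HPT+U (d=-15/4) ⇒ HPTU; edges |HPT|=-15/8, |U|=-15/8
final tree: (((H:-1/4,T:13/4):35/4,P:35/4):-15/8,U:-15/8)
total length: 67/4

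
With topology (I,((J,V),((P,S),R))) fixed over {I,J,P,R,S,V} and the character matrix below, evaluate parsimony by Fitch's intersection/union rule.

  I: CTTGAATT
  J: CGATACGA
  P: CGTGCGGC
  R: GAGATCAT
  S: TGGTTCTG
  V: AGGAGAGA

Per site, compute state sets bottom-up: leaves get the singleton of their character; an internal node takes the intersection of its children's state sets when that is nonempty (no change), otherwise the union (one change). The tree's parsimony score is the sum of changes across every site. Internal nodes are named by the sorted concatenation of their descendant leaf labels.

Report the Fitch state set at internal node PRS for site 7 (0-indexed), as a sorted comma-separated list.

JV@0: {C} ∪ {A} = {A,C} (union, +1)
PS@0: {C} ∪ {T} = {C,T} (union, +1)
PRS@0: {C,T} ∪ {G} = {C,G,T} (union, +1)
JPRSV@0: {A,C} ∩ {C,G,T} = {C} (intersection, +0)
IJPRSV@0: {C} ∩ {C} = {C} (intersection, +0)
JV@1: {G} ∩ {G} = {G} (intersection, +0)
PS@1: {G} ∩ {G} = {G} (intersection, +0)
PRS@1: {G} ∪ {A} = {A,G} (union, +1)
JPRSV@1: {G} ∩ {A,G} = {G} (intersection, +0)
IJPRSV@1: {T} ∪ {G} = {G,T} (union, +1)
JV@2: {A} ∪ {G} = {A,G} (union, +1)
PS@2: {T} ∪ {G} = {G,T} (union, +1)
PRS@2: {G,T} ∩ {G} = {G} (intersection, +0)
JPRSV@2: {A,G} ∩ {G} = {G} (intersection, +0)
IJPRSV@2: {T} ∪ {G} = {G,T} (union, +1)
JV@3: {T} ∪ {A} = {A,T} (union, +1)
PS@3: {G} ∪ {T} = {G,T} (union, +1)
PRS@3: {G,T} ∪ {A} = {A,G,T} (union, +1)
JPRSV@3: {A,T} ∩ {A,G,T} = {A,T} (intersection, +0)
IJPRSV@3: {G} ∪ {A,T} = {A,G,T} (union, +1)
JV@4: {A} ∪ {G} = {A,G} (union, +1)
PS@4: {C} ∪ {T} = {C,T} (union, +1)
PRS@4: {C,T} ∩ {T} = {T} (intersection, +0)
JPRSV@4: {A,G} ∪ {T} = {A,G,T} (union, +1)
IJPRSV@4: {A} ∩ {A,G,T} = {A} (intersection, +0)
JV@5: {C} ∪ {A} = {A,C} (union, +1)
PS@5: {G} ∪ {C} = {C,G} (union, +1)
PRS@5: {C,G} ∩ {C} = {C} (intersection, +0)
JPRSV@5: {A,C} ∩ {C} = {C} (intersection, +0)
IJPRSV@5: {A} ∪ {C} = {A,C} (union, +1)
JV@6: {G} ∩ {G} = {G} (intersection, +0)
PS@6: {G} ∪ {T} = {G,T} (union, +1)
PRS@6: {G,T} ∪ {A} = {A,G,T} (union, +1)
JPRSV@6: {G} ∩ {A,G,T} = {G} (intersection, +0)
IJPRSV@6: {T} ∪ {G} = {G,T} (union, +1)
JV@7: {A} ∩ {A} = {A} (intersection, +0)
PS@7: {C} ∪ {G} = {C,G} (union, +1)
PRS@7: {C,G} ∪ {T} = {C,G,T} (union, +1)
JPRSV@7: {A} ∪ {C,G,T} = {A,C,G,T} (union, +1)
IJPRSV@7: {T} ∩ {A,C,G,T} = {T} (intersection, +0)
per-site changes: [3, 2, 3, 4, 3, 3, 3, 3]; total = 24

C,G,T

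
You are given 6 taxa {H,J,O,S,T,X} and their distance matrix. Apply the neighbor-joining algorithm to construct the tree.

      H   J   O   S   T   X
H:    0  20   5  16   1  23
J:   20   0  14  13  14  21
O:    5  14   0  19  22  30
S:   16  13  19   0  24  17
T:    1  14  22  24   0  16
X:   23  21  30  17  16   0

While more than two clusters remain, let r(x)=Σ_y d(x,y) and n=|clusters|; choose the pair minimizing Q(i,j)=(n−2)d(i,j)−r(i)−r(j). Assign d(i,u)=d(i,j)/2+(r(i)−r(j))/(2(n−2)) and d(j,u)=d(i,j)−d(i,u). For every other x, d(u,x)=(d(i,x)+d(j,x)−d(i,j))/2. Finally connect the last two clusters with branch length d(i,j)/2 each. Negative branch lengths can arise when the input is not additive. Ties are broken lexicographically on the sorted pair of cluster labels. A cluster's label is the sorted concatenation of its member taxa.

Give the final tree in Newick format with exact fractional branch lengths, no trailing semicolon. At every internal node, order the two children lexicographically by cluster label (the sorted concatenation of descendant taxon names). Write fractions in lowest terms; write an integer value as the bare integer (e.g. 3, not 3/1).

(((((H:-1,T:2):31/6,O:47/6):57/16,J:83/16):53/16,S:83/16):189/32,X:189/32)

step 1: merge (H,T) at d=1, Q=-138; branch lengths H→-1, T→2; new cluster HT
  updated: d(HT,J)=33/2, d(HT,O)=13, d(HT,S)=39/2, d(HT,X)=19
step 2: merge (HT,O) at d=13, Q=-105; branch lengths HT→31/6, O→47/6; new cluster HOT
  updated: d(HOT,J)=35/4, d(HOT,S)=51/4, d(HOT,X)=18
step 3: merge (HOT,J) at d=35/4, Q=-259/4; branch lengths HOT→57/16, J→83/16; new cluster HJOT
  updated: d(HJOT,S)=17/2, d(HJOT,X)=121/8
step 4: merge (HJOT,S) at d=17/2, Q=-325/8; branch lengths HJOT→53/16, S→83/16; new cluster HJOST
  updated: d(HJOST,X)=189/16
step 5: merge (HJOST,X) at d=189/16; branch lengths HJOST→189/32, X→189/32; new cluster HJOSTX
final tree: (((((H:-1,T:2):31/6,O:47/6):57/16,J:83/16):53/16,S:83/16):189/32,X:189/32)
total length: 689/16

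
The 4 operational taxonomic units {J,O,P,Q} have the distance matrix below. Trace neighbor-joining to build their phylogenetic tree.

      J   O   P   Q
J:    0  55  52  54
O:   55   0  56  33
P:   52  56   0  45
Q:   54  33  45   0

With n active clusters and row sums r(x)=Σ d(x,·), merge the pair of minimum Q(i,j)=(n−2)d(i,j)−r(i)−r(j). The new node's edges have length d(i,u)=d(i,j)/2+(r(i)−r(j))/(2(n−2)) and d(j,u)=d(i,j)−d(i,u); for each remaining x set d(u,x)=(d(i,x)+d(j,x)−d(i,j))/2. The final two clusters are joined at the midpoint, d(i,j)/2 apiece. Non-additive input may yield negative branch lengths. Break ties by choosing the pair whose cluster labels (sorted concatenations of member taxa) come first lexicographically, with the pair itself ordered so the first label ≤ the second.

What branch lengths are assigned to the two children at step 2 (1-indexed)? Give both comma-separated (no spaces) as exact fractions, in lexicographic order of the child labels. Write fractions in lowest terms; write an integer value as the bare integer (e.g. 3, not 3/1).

step 1: merge (J,P) at d=52, Q=-210; branch lengths J→28, P→24; new cluster JP
  updated: d(JP,O)=59/2, d(JP,Q)=47/2
step 2: merge (JP,O) at d=59/2, Q=-86; branch lengths JP→10, O→39/2; new cluster JOP
  updated: d(JOP,Q)=27/2
step 3: merge (JOP,Q) at d=27/2; branch lengths JOP→27/4, Q→27/4; new cluster JOPQ
final tree: (((J:28,P:24):10,O:39/2):27/4,Q:27/4)
total length: 95

10,39/2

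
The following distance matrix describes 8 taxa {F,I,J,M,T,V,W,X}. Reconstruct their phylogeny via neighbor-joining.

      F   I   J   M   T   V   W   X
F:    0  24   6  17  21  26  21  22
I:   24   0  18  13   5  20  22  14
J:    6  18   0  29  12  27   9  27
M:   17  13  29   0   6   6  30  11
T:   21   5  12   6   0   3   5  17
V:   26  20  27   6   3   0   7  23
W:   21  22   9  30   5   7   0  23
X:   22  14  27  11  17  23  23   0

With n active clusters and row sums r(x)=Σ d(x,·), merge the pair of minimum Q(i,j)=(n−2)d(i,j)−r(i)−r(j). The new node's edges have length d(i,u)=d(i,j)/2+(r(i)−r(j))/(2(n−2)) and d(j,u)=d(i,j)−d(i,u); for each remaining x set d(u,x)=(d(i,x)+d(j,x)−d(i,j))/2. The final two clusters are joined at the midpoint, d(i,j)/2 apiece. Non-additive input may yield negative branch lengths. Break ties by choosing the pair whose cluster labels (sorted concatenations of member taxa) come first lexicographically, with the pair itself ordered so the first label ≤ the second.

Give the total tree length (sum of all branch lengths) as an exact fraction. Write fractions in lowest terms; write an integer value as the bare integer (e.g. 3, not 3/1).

iteration 1: select F,J (d=6, Q=-229); attach at lengths (15/4, 9/4); label the merged cluster FJ
  updated: d(FJ,I)=18, d(FJ,M)=20, d(FJ,T)=27/2, d(FJ,V)=47/2, d(FJ,W)=12, d(FJ,X)=43/2
iteration 2: select FJ,W (d=12, Q=-295/2); attach at lengths (139/20, 101/20); label the merged cluster FJW
  updated: d(FJW,I)=14, d(FJW,M)=19, d(FJW,T)=13/4, d(FJW,V)=37/4, d(FJW,X)=65/4
iteration 3: select M,V (d=6, Q=-369/4); attach at lengths (71/32, 121/32); label the merged cluster MV
  updated: d(FJW,MV)=89/8, d(I,MV)=27/2, d(MV,T)=3/2, d(MV,X)=14
iteration 4: select I,X (d=14, Q=-263/4); attach at lengths (109/24, 227/24); label the merged cluster IX
  updated: d(FJW,IX)=65/8, d(IX,MV)=27/4, d(IX,T)=4
iteration 5: select FJW,IX (d=65/8, Q=-201/8); attach at lengths (159/32, 101/32); label the merged cluster FIJWX
  updated: d(FIJWX,MV)=39/8, d(FIJWX,T)=-7/16
iteration 6: select FIJWX,MV (d=39/8, Q=-95/16); attach at lengths (47/32, 109/32); label the merged cluster FIJMVWX
  updated: d(FIJMVWX,T)=-61/32
iteration 7: select FIJMVWX,T (d=-61/32); attach at lengths (-61/64, -61/64); label the merged cluster FIJMTVWX
final tree: (((((F:15/4,J:9/4):139/20,W:101/20):159/32,(I:109/24,X:227/24):101/32):47/32,(M:71/32,V:121/32):109/32):-61/64,T:-61/64)
total length: 1571/32

1571/32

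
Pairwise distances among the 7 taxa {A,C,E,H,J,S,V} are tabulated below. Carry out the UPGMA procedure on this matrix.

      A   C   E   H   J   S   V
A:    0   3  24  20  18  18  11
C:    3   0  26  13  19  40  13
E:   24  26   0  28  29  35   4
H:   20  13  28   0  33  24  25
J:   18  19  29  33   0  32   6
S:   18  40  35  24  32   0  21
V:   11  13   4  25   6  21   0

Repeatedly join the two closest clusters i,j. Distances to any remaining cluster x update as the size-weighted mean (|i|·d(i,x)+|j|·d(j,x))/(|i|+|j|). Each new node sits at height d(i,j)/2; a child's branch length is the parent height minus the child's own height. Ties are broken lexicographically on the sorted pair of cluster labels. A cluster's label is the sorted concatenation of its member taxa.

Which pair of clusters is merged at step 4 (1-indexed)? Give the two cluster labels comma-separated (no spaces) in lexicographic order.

EV,J

1. join A+C (d=3) ⇒ AC; edges |A|=3/2, |C|=3/2
  updated: d(AC,E)=25, d(AC,H)=33/2, d(AC,J)=37/2, d(AC,S)=29, d(AC,V)=12
2. join E+V (d=4) ⇒ EV; edges |E|=2, |V|=2
  updated: d(AC,EV)=37/2, d(EV,H)=53/2, d(EV,J)=35/2, d(EV,S)=28
3. join AC+H (d=33/2) ⇒ ACH; edges |AC|=27/4, |H|=33/4
  updated: d(ACH,EV)=127/6, d(ACH,J)=70/3, d(ACH,S)=82/3
4. join EV+J (d=35/2) ⇒ EJV; edges |EV|=27/4, |J|=35/4
  updated: d(ACH,EJV)=197/9, d(EJV,S)=88/3
5. join ACH+EJV (d=197/9) ⇒ ACEHJV; edges |ACH|=97/36, |EJV|=79/36
  updated: d(ACEHJV,S)=85/3
6. join ACEHJV+S (d=85/3) ⇒ ACEHJSV; edges |ACEHJV|=29/9, |S|=85/6
final tree: ((((A:3/2,C:3/2):27/4,H:33/4):97/36,((E:2,V:2):27/4,J:35/4):79/36):29/9,S:85/6)
total length: 538/9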